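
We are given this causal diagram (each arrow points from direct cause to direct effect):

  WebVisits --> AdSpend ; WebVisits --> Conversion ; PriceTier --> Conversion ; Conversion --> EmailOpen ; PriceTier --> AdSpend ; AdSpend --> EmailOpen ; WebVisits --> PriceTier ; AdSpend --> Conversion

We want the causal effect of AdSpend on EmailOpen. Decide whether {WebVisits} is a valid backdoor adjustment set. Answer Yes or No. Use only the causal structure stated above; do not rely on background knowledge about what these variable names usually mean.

Backdoor paths from AdSpend to EmailOpen (paths whose first edge points into AdSpend):
  P1: AdSpend <- WebVisits -> PriceTier -> Conversion -> EmailOpen
  P2: AdSpend <- WebVisits -> Conversion -> EmailOpen
  P3: AdSpend <- PriceTier <- WebVisits -> Conversion -> EmailOpen
  P4: AdSpend <- PriceTier -> Conversion -> EmailOpen
Condition 1 (no descendant of AdSpend in the set): holds — descendants of AdSpend are {Conversion, EmailOpen}; none are in {WebVisits}.
Condition 2 (every backdoor path blocked by {WebVisits}):
  P1: blocked at fork node WebVisits ∈ conditioning set.
  P2: blocked at fork node WebVisits ∈ conditioning set.
  P3: blocked at fork node WebVisits ∈ conditioning set.
  P4: open — no interior node is in the conditioning set.
{WebVisits} does not satisfy the backdoor criterion.

No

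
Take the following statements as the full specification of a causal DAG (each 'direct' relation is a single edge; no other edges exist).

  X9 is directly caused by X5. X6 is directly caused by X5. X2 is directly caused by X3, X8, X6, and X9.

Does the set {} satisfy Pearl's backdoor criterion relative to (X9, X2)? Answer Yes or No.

Backdoor paths from X9 to X2 (paths whose first edge points into X9):
  P1: X9 <- X5 -> X6 -> X2
Condition 1 (no descendant of X9 in the set): holds — descendants of X9 are {X2}; none are in {}.
Condition 2 (every backdoor path blocked by {}):
  P1: open — no interior node is in the conditioning set.
{} does not satisfy the backdoor criterion.

No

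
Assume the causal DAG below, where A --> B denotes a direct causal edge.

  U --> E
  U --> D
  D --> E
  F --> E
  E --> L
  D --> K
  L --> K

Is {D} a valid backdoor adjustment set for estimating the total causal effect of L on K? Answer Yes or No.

Backdoor paths from L to K (paths whose first edge points into L):
  P1: L <- E <- U -> D -> K
  P2: L <- E <- D -> K
Condition 1 (no descendant of L in the set): holds — descendants of L are {K}; none are in {D}.
Condition 2 (every backdoor path blocked by {D}):
  P1: blocked at chain node D ∈ conditioning set.
  P2: blocked at fork node D ∈ conditioning set.
{D} satisfies the backdoor criterion.

Yes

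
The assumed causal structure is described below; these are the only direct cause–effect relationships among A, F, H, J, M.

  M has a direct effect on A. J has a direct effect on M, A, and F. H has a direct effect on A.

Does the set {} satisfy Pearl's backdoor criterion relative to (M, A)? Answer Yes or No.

No

Backdoor paths from M to A (paths whose first edge points into M):
  P1: M <- J -> A
Condition 1 (no descendant of M in the set): holds — descendants of M are {A}; none are in {}.
Condition 2 (every backdoor path blocked by {}):
  P1: open — no interior node is in the conditioning set.
{} does not satisfy the backdoor criterion.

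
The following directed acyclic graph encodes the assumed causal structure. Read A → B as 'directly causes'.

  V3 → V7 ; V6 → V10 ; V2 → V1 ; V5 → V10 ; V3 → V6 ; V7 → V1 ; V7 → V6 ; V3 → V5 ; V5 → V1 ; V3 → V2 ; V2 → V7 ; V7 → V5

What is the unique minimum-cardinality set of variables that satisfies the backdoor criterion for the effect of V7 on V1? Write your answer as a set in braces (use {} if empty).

Variables eligible for adjustment (non-descendants of V7, excluding V7 and V1): {V2, V3}.
Backdoor paths from V7 to V1:
  P1: V7 <- V3 -> V2 -> V1
  P2: V7 <- V3 -> V6 -> V10 <- V5 -> V1
  P3: V7 <- V3 -> V5 -> V1
  P4: V7 <- V2 <- V3 -> V6 -> V10 <- V5 -> V1
  P5: V7 <- V2 <- V3 -> V5 -> V1
  P6: V7 <- V2 -> V1
The empty set is not sufficient: P1 (V7 <- V3 -> V2 -> V1) has no collider blocking it and no conditioned non-collider, so it is open.
Try {V2, V3}:
  P1: blocked at fork node V3 ∈ conditioning set.
  P2: blocked at fork node V3 ∈ conditioning set.
  P3: blocked at fork node V3 ∈ conditioning set.
  P4: blocked at chain node V2 ∈ conditioning set.
  P5: blocked at chain node V2 ∈ conditioning set.
  P6: blocked at fork node V2 ∈ conditioning set.
{V2, V3} contains no descendant of V7 and blocks every backdoor path.
Every element of {V2, V3} is needed (dropping V2 leaves P6 open; dropping V3 leaves P3 open), so no proper subset is valid.
Among all size-2 subsets of the eligible variables, only {V2, V3} blocks every backdoor path, so it is the unique smallest valid adjustment set.

{V2, V3}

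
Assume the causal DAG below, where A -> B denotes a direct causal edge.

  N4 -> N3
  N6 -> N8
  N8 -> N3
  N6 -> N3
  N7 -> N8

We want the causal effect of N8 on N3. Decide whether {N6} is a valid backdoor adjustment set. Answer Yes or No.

Backdoor paths from N8 to N3 (paths whose first edge points into N8):
  P1: N8 <- N6 -> N3
Condition 1 (no descendant of N8 in the set): holds — descendants of N8 are {N3}; none are in {N6}.
Condition 2 (every backdoor path blocked by {N6}):
  P1: blocked at fork node N6 ∈ conditioning set.
{N6} satisfies the backdoor criterion.

Yes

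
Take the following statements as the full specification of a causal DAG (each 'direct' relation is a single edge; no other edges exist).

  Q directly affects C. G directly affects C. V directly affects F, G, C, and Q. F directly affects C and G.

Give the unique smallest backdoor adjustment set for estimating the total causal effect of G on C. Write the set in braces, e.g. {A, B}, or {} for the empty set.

{F, V}

Variables eligible for adjustment (non-descendants of G, excluding G and C): {F, Q, V}.
Backdoor paths from G to C:
  P1: G <- V -> Q -> C
  P2: G <- V -> F -> C
  P3: G <- V -> C
  P4: G <- F <- V -> Q -> C
  P5: G <- F <- V -> C
  P6: G <- F -> C
The empty set is not sufficient: P1 (G <- V -> Q -> C) has no collider blocking it and no conditioned non-collider, so it is open.
Try {F, V}:
  P1: blocked at fork node V ∈ conditioning set.
  P2: blocked at fork node V ∈ conditioning set.
  P3: blocked at fork node V ∈ conditioning set.
  P4: blocked at chain node F ∈ conditioning set.
  P5: blocked at chain node F ∈ conditioning set.
  P6: blocked at fork node F ∈ conditioning set.
{F, V} contains no descendant of G and blocks every backdoor path.
Every element of {F, V} is needed (dropping F leaves P6 open; dropping V leaves P1 open), so no proper subset is valid.
Among all size-2 subsets of the eligible variables, only {F, V} blocks every backdoor path, so it is the unique smallest valid adjustment set.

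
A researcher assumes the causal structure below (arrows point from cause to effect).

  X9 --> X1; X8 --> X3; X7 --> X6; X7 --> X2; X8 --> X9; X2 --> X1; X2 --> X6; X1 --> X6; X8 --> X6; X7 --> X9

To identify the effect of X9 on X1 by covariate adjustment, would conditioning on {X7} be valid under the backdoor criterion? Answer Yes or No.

Yes

Backdoor paths from X9 to X1 (paths whose first edge points into X9):
  P1: X9 <- X8 -> X6 <- X7 -> X2 -> X1
  P2: X9 <- X8 -> X6 <- X2 -> X1
  P3: X9 <- X8 -> X6 <- X1
  P4: X9 <- X7 -> X2 -> X1
  P5: X9 <- X7 -> X2 -> X6 <- X1
  P6: X9 <- X7 -> X6 <- X2 -> X1
  P7: X9 <- X7 -> X6 <- X1
Condition 1 (no descendant of X9 in the set): holds — descendants of X9 are {X1, X6}; none are in {X7}.
Condition 2 (every backdoor path blocked by {X7}):
  P1: blocked at collider X6 (neither it nor any descendant is in the conditioning set).
  P2: blocked at collider X6 (neither it nor any descendant is in the conditioning set).
  P3: blocked at collider X6 (neither it nor any descendant is in the conditioning set).
  P4: blocked at fork node X7 ∈ conditioning set.
  P5: blocked at fork node X7 ∈ conditioning set.
  P6: blocked at fork node X7 ∈ conditioning set.
  P7: blocked at fork node X7 ∈ conditioning set.
{X7} satisfies the backdoor criterion.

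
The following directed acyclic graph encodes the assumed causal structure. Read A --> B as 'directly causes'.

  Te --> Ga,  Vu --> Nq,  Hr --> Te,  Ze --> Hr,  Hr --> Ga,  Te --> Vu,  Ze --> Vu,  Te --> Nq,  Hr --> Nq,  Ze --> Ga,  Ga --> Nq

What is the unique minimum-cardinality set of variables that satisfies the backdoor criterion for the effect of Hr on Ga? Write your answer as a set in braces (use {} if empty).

Variables eligible for adjustment (non-descendants of Hr, excluding Hr and Ga): {Ze}.
Backdoor paths from Hr to Ga:
  P1: Hr <- Ze -> Ga
  P2: Hr <- Ze -> Vu <- Te -> Ga
  P3: Hr <- Ze -> Vu <- Te -> Nq <- Ga
  P4: Hr <- Ze -> Vu -> Nq <- Te -> Ga
  P5: Hr <- Ze -> Vu -> Nq <- Ga
The empty set is not sufficient: P1 (Hr <- Ze -> Ga) has no collider blocking it and no conditioned non-collider, so it is open.
Try {Ze}:
  P1: blocked at fork node Ze ∈ conditioning set.
  P2: blocked at fork node Ze ∈ conditioning set.
  P3: blocked at fork node Ze ∈ conditioning set.
  P4: blocked at fork node Ze ∈ conditioning set.
  P5: blocked at fork node Ze ∈ conditioning set.
{Ze} contains no descendant of Hr and blocks every backdoor path.
{Ze} is the unique smallest valid adjustment set.

{Ze}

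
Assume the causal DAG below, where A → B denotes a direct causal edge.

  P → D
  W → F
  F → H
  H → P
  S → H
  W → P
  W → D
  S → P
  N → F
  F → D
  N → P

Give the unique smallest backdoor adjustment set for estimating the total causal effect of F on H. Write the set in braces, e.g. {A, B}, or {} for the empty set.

Variables eligible for adjustment (non-descendants of F, excluding F and H): {N, S, W}.
Backdoor paths from F to H:
  P1: F <- N -> P <- S -> H
  P2: F <- N -> P <- H
  P3: F <- W -> P <- S -> H
  P4: F <- W -> P <- H
  P5: F <- W -> D <- P <- S -> H
  P6: F <- W -> D <- P <- H
Each backdoor path contains an unconditioned collider, so every path is already blocked with the empty conditioning set:
  P1: blocked at collider P (neither it nor any descendant is in the conditioning set).
  P2: blocked at collider P (neither it nor any descendant is in the conditioning set).
  P3: blocked at collider P (neither it nor any descendant is in the conditioning set).
  P4: blocked at collider P (neither it nor any descendant is in the conditioning set).
  P5: blocked at collider D (neither it nor any descendant is in the conditioning set).
  P6: blocked at collider D (neither it nor any descendant is in the conditioning set).
The empty set is therefore the unique smallest valid set.

{}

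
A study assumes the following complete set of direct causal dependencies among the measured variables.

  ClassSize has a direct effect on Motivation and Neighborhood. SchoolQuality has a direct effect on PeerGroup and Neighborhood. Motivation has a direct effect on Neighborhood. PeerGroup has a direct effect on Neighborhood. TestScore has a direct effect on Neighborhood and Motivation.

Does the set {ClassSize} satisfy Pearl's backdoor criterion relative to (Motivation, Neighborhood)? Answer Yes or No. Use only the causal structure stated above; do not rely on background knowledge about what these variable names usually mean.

No

Backdoor paths from Motivation to Neighborhood (paths whose first edge points into Motivation):
  P1: Motivation <- TestScore -> Neighborhood
  P2: Motivation <- ClassSize -> Neighborhood
Condition 1 (no descendant of Motivation in the set): holds — descendants of Motivation are {Neighborhood}; none are in {ClassSize}.
Condition 2 (every backdoor path blocked by {ClassSize}):
  P1: open — no interior node is in the conditioning set.
  P2: blocked at fork node ClassSize ∈ conditioning set.
{ClassSize} does not satisfy the backdoor criterion.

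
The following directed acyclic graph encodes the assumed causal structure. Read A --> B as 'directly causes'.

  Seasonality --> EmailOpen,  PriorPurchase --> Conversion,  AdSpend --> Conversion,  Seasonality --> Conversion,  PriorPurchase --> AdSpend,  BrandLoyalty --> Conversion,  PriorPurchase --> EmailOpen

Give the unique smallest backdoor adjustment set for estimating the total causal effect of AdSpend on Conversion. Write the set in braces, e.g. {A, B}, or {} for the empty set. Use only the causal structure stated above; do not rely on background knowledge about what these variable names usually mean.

{PriorPurchase}

Variables eligible for adjustment (non-descendants of AdSpend, excluding AdSpend and Conversion): {BrandLoyalty, EmailOpen, PriorPurchase, Seasonality}.
Backdoor paths from AdSpend to Conversion:
  P1: AdSpend <- PriorPurchase -> EmailOpen <- Seasonality -> Conversion
  P2: AdSpend <- PriorPurchase -> Conversion
The empty set is not sufficient: P2 (AdSpend <- PriorPurchase -> Conversion) has no collider blocking it and no conditioned non-collider, so it is open.
Try {PriorPurchase}:
  P1: blocked at fork node PriorPurchase ∈ conditioning set.
  P2: blocked at fork node PriorPurchase ∈ conditioning set.
{PriorPurchase} contains no descendant of AdSpend and blocks every backdoor path.
No other singleton works — e.g. {Seasonality} leaves P2 open — so {PriorPurchase} is the unique smallest valid adjustment set.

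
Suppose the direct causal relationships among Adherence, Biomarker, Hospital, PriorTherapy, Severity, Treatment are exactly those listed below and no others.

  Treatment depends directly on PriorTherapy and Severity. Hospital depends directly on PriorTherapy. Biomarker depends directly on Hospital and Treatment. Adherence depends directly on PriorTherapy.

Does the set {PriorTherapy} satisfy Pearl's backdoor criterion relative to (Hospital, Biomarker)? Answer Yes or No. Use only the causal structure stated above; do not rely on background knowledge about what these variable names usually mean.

Backdoor paths from Hospital to Biomarker (paths whose first edge points into Hospital):
  P1: Hospital <- PriorTherapy -> Treatment -> Biomarker
Condition 1 (no descendant of Hospital in the set): holds — descendants of Hospital are {Biomarker}; none are in {PriorTherapy}.
Condition 2 (every backdoor path blocked by {PriorTherapy}):
  P1: blocked at fork node PriorTherapy ∈ conditioning set.
{PriorTherapy} satisfies the backdoor criterion.

Yes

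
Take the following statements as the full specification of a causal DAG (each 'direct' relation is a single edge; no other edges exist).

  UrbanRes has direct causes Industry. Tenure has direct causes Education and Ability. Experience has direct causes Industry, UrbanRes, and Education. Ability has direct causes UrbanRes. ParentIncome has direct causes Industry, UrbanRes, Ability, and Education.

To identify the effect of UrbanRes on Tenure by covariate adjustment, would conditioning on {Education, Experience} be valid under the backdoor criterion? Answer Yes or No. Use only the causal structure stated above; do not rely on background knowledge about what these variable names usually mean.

No

Backdoor paths from UrbanRes to Tenure (paths whose first edge points into UrbanRes):
  P1: UrbanRes <- Industry -> Experience <- Education -> ParentIncome <- Ability -> Tenure
  P2: UrbanRes <- Industry -> Experience <- Education -> Tenure
  P3: UrbanRes <- Industry -> ParentIncome <- Education -> Tenure
  P4: UrbanRes <- Industry -> ParentIncome <- Ability -> Tenure
Condition 1 (no descendant of UrbanRes in the set): FAILS — Experience is a descendant of UrbanRes.
Condition 2 (every backdoor path blocked by {Education, Experience}):
  P1: blocked at fork node Education ∈ conditioning set.
  P2: blocked at fork node Education ∈ conditioning set.
  P3: blocked at collider ParentIncome (neither it nor any descendant is in the conditioning set).
  P4: blocked at collider ParentIncome (neither it nor any descendant is in the conditioning set).
{Education, Experience} does not satisfy the backdoor criterion.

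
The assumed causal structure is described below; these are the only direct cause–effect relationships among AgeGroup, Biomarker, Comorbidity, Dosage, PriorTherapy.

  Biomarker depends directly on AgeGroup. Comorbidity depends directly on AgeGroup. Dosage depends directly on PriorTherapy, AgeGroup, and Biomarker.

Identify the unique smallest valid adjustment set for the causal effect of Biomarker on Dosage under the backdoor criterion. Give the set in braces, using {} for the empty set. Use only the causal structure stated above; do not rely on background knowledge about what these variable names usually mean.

{AgeGroup}

Variables eligible for adjustment (non-descendants of Biomarker, excluding Biomarker and Dosage): {AgeGroup, Comorbidity, PriorTherapy}.
Backdoor paths from Biomarker to Dosage:
  P1: Biomarker <- AgeGroup -> Dosage
The empty set is not sufficient: P1 (Biomarker <- AgeGroup -> Dosage) has no collider blocking it and no conditioned non-collider, so it is open.
Try {AgeGroup}:
  P1: blocked at fork node AgeGroup ∈ conditioning set.
{AgeGroup} contains no descendant of Biomarker and blocks every backdoor path.
No other singleton works — e.g. {Comorbidity} leaves P1 open — so {AgeGroup} is the unique smallest valid adjustment set.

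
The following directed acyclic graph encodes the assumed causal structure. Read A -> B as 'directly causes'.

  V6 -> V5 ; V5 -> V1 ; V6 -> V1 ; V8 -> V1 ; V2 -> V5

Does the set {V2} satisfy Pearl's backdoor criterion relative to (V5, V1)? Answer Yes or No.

No

Backdoor paths from V5 to V1 (paths whose first edge points into V5):
  P1: V5 <- V6 -> V1
Condition 1 (no descendant of V5 in the set): holds — descendants of V5 are {V1}; none are in {V2}.
Condition 2 (every backdoor path blocked by {V2}):
  P1: open — no interior node is in the conditioning set.
{V2} does not satisfy the backdoor criterion.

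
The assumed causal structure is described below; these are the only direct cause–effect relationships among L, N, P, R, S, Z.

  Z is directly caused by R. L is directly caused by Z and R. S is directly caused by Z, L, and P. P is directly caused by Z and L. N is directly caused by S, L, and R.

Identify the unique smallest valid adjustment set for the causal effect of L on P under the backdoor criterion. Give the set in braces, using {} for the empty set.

Variables eligible for adjustment (non-descendants of L, excluding L and P): {R, Z}.
Backdoor paths from L to P:
  P1: L <- R -> Z -> P
  P2: L <- R -> Z -> S <- P
  P3: L <- R -> N <- S <- Z -> P
  P4: L <- R -> N <- S <- P
  P5: L <- Z <- R -> N <- S <- P
  P6: L <- Z -> P
  P7: L <- Z -> S <- P
The empty set is not sufficient: P1 (L <- R -> Z -> P) has no collider blocking it and no conditioned non-collider, so it is open.
Try {Z}:
  P1: blocked at chain node Z ∈ conditioning set.
  P2: blocked at chain node Z ∈ conditioning set.
  P3: blocked at collider N (neither it nor any descendant is in the conditioning set).
  P4: blocked at collider N (neither it nor any descendant is in the conditioning set).
  P5: blocked at chain node Z ∈ conditioning set.
  P6: blocked at fork node Z ∈ conditioning set.
  P7: blocked at fork node Z ∈ conditioning set.
{Z} contains no descendant of L and blocks every backdoor path.
No other singleton works — e.g. {R} leaves P6 open — so {Z} is the unique smallest valid adjustment set.

{Z}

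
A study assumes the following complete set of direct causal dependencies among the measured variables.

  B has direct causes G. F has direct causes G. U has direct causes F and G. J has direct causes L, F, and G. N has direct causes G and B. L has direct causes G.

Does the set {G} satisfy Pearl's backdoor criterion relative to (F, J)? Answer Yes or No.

Backdoor paths from F to J (paths whose first edge points into F):
  P1: F <- G -> L -> J
  P2: F <- G -> J
Condition 1 (no descendant of F in the set): holds — descendants of F are {J, U}; none are in {G}.
Condition 2 (every backdoor path blocked by {G}):
  P1: blocked at fork node G ∈ conditioning set.
  P2: blocked at fork node G ∈ conditioning set.
{G} satisfies the backdoor criterion.

Yes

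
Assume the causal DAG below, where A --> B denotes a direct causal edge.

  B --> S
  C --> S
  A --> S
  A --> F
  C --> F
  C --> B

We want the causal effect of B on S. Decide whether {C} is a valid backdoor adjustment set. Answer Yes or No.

Backdoor paths from B to S (paths whose first edge points into B):
  P1: B <- C -> F <- A -> S
  P2: B <- C -> S
Condition 1 (no descendant of B in the set): holds — descendants of B are {S}; none are in {C}.
Condition 2 (every backdoor path blocked by {C}):
  P1: blocked at fork node C ∈ conditioning set.
  P2: blocked at fork node C ∈ conditioning set.
{C} satisfies the backdoor criterion.

Yes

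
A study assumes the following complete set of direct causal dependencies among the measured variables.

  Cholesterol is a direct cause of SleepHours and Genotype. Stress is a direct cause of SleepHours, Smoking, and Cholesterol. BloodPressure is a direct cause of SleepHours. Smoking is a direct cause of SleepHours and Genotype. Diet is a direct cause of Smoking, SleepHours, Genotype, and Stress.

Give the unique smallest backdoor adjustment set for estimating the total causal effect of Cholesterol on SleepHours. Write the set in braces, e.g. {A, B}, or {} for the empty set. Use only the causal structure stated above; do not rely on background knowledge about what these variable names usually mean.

{Stress}

Variables eligible for adjustment (non-descendants of Cholesterol, excluding Cholesterol and SleepHours): {BloodPressure, Diet, Smoking, Stress}.
Backdoor paths from Cholesterol to SleepHours:
  P1: Cholesterol <- Stress <- Diet -> Smoking -> SleepHours
  P2: Cholesterol <- Stress <- Diet -> SleepHours
  P3: Cholesterol <- Stress <- Diet -> Genotype <- Smoking -> SleepHours
  P4: Cholesterol <- Stress -> Smoking <- Diet -> SleepHours
  P5: Cholesterol <- Stress -> Smoking -> SleepHours
  P6: Cholesterol <- Stress -> Smoking -> Genotype <- Diet -> SleepHours
  P7: Cholesterol <- Stress -> SleepHours
The empty set is not sufficient: P1 (Cholesterol <- Stress <- Diet -> Smoking -> SleepHours) has no collider blocking it and no conditioned non-collider, so it is open.
Try {Stress}:
  P1: blocked at chain node Stress ∈ conditioning set.
  P2: blocked at chain node Stress ∈ conditioning set.
  P3: blocked at chain node Stress ∈ conditioning set.
  P4: blocked at fork node Stress ∈ conditioning set.
  P5: blocked at fork node Stress ∈ conditioning set.
  P6: blocked at fork node Stress ∈ conditioning set.
  P7: blocked at fork node Stress ∈ conditioning set.
{Stress} contains no descendant of Cholesterol and blocks every backdoor path.
No other singleton works — e.g. {Diet} leaves P5 open — so {Stress} is the unique smallest valid adjustment set.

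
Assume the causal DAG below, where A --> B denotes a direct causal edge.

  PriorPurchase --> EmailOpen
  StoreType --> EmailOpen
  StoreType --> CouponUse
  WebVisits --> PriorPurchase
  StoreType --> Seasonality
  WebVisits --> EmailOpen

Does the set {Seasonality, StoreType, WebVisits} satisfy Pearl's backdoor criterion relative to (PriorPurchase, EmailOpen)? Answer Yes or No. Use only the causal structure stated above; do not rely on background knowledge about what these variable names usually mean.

Yes

Backdoor paths from PriorPurchase to EmailOpen (paths whose first edge points into PriorPurchase):
  P1: PriorPurchase <- WebVisits -> EmailOpen
Condition 1 (no descendant of PriorPurchase in the set): holds — descendants of PriorPurchase are {EmailOpen}; none are in {Seasonality, StoreType, WebVisits}.
Condition 2 (every backdoor path blocked by {Seasonality, StoreType, WebVisits}):
  P1: blocked at fork node WebVisits ∈ conditioning set.
{Seasonality, StoreType, WebVisits} satisfies the backdoor criterion.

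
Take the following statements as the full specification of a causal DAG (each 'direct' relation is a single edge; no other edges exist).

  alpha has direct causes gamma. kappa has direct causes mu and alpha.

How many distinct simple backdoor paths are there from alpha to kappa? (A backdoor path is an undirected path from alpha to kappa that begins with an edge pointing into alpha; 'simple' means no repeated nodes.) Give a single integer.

A backdoor path from alpha to kappa is any simple undirected path whose first edge points into alpha (i.e. leaves alpha via a parent).
Parents of alpha: {gamma}.
No simple path from any parent of alpha reaches kappa without revisiting alpha, so there are no backdoor paths.

0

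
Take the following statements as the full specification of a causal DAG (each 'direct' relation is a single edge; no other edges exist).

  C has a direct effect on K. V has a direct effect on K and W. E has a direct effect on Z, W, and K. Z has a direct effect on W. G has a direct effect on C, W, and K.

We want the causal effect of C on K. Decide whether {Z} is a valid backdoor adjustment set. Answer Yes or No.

Backdoor paths from C to K (paths whose first edge points into C):
  P1: C <- G -> K
  P2: C <- G -> W <- V -> K
  P3: C <- G -> W <- E -> K
  P4: C <- G -> W <- Z <- E -> K
Condition 1 (no descendant of C in the set): holds — descendants of C are {K}; none are in {Z}.
Condition 2 (every backdoor path blocked by {Z}):
  P1: open — no interior node is in the conditioning set.
  P2: blocked at collider W (neither it nor any descendant is in the conditioning set).
  P3: blocked at collider W (neither it nor any descendant is in the conditioning set).
  P4: blocked at collider W (neither it nor any descendant is in the conditioning set).
{Z} does not satisfy the backdoor criterion.

No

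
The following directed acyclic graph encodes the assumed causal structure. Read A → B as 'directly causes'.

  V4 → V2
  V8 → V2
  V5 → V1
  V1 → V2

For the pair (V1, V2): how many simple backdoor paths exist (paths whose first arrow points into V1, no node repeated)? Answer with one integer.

0

A backdoor path from V1 to V2 is any simple undirected path whose first edge points into V1 (i.e. leaves V1 via a parent).
Parents of V1: {V5}.
No simple path from any parent of V1 reaches V2 without revisiting V1, so there are no backdoor paths.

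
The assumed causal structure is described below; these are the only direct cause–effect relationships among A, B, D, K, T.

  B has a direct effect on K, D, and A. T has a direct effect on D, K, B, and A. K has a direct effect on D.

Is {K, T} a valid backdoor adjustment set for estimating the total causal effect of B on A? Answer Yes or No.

Backdoor paths from B to A (paths whose first edge points into B):
  P1: B <- T -> A
Condition 1 (no descendant of B in the set): FAILS — K is a descendant of B.
Condition 2 (every backdoor path blocked by {K, T}):
  P1: blocked at fork node T ∈ conditioning set.
{K, T} does not satisfy the backdoor criterion.

No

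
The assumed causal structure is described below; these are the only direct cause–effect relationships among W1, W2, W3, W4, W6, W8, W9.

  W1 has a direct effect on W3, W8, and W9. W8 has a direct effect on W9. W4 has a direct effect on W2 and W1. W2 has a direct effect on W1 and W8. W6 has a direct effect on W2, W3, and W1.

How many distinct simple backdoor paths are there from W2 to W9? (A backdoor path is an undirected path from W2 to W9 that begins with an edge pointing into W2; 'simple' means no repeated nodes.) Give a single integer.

6

A backdoor path from W2 to W9 is any simple undirected path whose first edge points into W2 (i.e. leaves W2 via a parent).
Parents of W2: {W4, W6}.
Enumerating:
  P1: W2 <- W4 -> W1 -> W8 -> W9
  P2: W2 <- W4 -> W1 -> W9
  P3: W2 <- W6 -> W1 -> W8 -> W9
  P4: W2 <- W6 -> W1 -> W9
  P5: W2 <- W6 -> W3 <- W1 -> W8 -> W9
  P6: W2 <- W6 -> W3 <- W1 -> W9
That exhausts the simple backdoor paths. Count: 6.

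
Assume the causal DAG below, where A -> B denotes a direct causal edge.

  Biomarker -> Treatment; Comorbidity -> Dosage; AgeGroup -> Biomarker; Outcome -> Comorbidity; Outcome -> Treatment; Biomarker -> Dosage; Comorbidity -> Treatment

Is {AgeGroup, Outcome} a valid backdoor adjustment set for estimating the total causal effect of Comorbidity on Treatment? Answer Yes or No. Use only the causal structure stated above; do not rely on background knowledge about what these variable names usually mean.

Yes

Backdoor paths from Comorbidity to Treatment (paths whose first edge points into Comorbidity):
  P1: Comorbidity <- Outcome -> Treatment
Condition 1 (no descendant of Comorbidity in the set): holds — descendants of Comorbidity are {Dosage, Treatment}; none are in {AgeGroup, Outcome}.
Condition 2 (every backdoor path blocked by {AgeGroup, Outcome}):
  P1: blocked at fork node Outcome ∈ conditioning set.
{AgeGroup, Outcome} satisfies the backdoor criterion.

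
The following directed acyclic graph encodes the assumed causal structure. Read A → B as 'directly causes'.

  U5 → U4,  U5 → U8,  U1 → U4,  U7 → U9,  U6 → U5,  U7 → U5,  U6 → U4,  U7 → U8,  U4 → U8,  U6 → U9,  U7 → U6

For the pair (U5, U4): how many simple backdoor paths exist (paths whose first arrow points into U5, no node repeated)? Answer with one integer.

6

A backdoor path from U5 to U4 is any simple undirected path whose first edge points into U5 (i.e. leaves U5 via a parent).
Parents of U5: {U6, U7}.
Enumerating:
  P1: U5 <- U7 -> U6 -> U4
  P2: U5 <- U7 -> U9 <- U6 -> U4
  P3: U5 <- U7 -> U8 <- U4
  P4: U5 <- U6 <- U7 -> U8 <- U4
  P5: U5 <- U6 -> U9 <- U7 -> U8 <- U4
  P6: U5 <- U6 -> U4
That exhausts the simple backdoor paths. Count: 6.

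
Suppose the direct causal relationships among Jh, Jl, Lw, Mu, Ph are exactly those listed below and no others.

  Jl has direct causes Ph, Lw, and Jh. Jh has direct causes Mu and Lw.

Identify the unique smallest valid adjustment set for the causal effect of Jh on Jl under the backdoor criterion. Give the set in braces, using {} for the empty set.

Variables eligible for adjustment (non-descendants of Jh, excluding Jh and Jl): {Lw, Mu, Ph}.
Backdoor paths from Jh to Jl:
  P1: Jh <- Lw -> Jl
The empty set is not sufficient: P1 (Jh <- Lw -> Jl) has no collider blocking it and no conditioned non-collider, so it is open.
Try {Lw}:
  P1: blocked at fork node Lw ∈ conditioning set.
{Lw} contains no descendant of Jh and blocks every backdoor path.
No other singleton works — e.g. {Mu} leaves P1 open — so {Lw} is the unique smallest valid adjustment set.

{Lw}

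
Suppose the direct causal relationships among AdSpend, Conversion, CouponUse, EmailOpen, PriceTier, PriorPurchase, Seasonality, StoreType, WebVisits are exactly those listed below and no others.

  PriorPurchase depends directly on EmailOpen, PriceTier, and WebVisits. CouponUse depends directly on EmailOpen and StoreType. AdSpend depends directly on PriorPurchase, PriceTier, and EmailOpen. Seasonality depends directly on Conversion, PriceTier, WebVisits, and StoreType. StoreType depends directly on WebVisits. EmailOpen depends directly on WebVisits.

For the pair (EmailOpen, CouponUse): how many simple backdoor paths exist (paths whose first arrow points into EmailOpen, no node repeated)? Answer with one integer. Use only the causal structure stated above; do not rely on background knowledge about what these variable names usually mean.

4

A backdoor path from EmailOpen to CouponUse is any simple undirected path whose first edge points into EmailOpen (i.e. leaves EmailOpen via a parent).
Parents of EmailOpen: {WebVisits}.
Enumerating:
  P1: EmailOpen <- WebVisits -> StoreType -> CouponUse
  P2: EmailOpen <- WebVisits -> Seasonality <- StoreType -> CouponUse
  P3: EmailOpen <- WebVisits -> PriorPurchase <- PriceTier -> Seasonality <- StoreType -> CouponUse
  P4: EmailOpen <- WebVisits -> PriorPurchase -> AdSpend <- PriceTier -> Seasonality <- StoreType -> CouponUse
That exhausts the simple backdoor paths. Count: 4.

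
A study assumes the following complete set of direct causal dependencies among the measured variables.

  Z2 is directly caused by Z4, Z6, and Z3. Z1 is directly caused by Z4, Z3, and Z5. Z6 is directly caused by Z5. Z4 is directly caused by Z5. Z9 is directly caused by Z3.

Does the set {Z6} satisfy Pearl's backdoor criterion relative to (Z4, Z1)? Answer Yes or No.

No

Backdoor paths from Z4 to Z1 (paths whose first edge points into Z4):
  P1: Z4 <- Z5 -> Z6 -> Z2 <- Z3 -> Z1
  P2: Z4 <- Z5 -> Z1
Condition 1 (no descendant of Z4 in the set): holds — descendants of Z4 are {Z1, Z2}; none are in {Z6}.
Condition 2 (every backdoor path blocked by {Z6}):
  P1: blocked at chain node Z6 ∈ conditioning set.
  P2: open — no interior node is in the conditioning set.
{Z6} does not satisfy the backdoor criterion.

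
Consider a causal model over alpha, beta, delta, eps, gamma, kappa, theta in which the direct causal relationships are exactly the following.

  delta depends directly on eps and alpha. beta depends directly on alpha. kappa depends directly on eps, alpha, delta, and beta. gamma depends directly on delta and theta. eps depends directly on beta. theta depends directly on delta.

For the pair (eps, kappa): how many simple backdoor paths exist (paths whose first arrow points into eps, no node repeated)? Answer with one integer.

3

A backdoor path from eps to kappa is any simple undirected path whose first edge points into eps (i.e. leaves eps via a parent).
Parents of eps: {beta}.
Enumerating:
  P1: eps <- beta <- alpha -> delta -> kappa
  P2: eps <- beta <- alpha -> kappa
  P3: eps <- beta -> kappa
That exhausts the simple backdoor paths. Count: 3.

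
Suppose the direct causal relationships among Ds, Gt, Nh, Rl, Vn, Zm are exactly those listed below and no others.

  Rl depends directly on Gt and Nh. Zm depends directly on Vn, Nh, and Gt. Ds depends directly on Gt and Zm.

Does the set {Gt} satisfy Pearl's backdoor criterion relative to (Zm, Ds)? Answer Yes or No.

Backdoor paths from Zm to Ds (paths whose first edge points into Zm):
  P1: Zm <- Gt -> Ds
  P2: Zm <- Nh -> Rl <- Gt -> Ds
Condition 1 (no descendant of Zm in the set): holds — descendants of Zm are {Ds}; none are in {Gt}.
Condition 2 (every backdoor path blocked by {Gt}):
  P1: blocked at fork node Gt ∈ conditioning set.
  P2: blocked at collider Rl (neither it nor any descendant is in the conditioning set).
{Gt} satisfies the backdoor criterion.

Yes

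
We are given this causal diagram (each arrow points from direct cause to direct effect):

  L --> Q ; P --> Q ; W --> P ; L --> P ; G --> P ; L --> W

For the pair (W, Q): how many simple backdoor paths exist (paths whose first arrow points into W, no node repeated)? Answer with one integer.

A backdoor path from W to Q is any simple undirected path whose first edge points into W (i.e. leaves W via a parent).
Parents of W: {L}.
Enumerating:
  P1: W <- L -> P -> Q
  P2: W <- L -> Q
That exhausts the simple backdoor paths. Count: 2.

2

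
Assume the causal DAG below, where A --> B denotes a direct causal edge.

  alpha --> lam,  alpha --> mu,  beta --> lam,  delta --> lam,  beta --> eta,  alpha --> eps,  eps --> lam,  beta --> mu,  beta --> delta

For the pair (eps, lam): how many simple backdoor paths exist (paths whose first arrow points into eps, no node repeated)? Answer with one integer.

A backdoor path from eps to lam is any simple undirected path whose first edge points into eps (i.e. leaves eps via a parent).
Parents of eps: {alpha}.
Enumerating:
  P1: eps <- alpha -> lam
  P2: eps <- alpha -> mu <- beta -> delta -> lam
  P3: eps <- alpha -> mu <- beta -> lam
That exhausts the simple backdoor paths. Count: 3.

3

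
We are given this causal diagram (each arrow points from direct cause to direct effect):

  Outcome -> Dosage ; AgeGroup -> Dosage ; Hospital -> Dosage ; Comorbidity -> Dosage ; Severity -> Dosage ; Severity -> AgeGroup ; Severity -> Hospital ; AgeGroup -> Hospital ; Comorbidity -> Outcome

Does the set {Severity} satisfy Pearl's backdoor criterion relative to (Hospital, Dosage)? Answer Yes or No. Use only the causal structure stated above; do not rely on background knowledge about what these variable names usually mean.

Backdoor paths from Hospital to Dosage (paths whose first edge points into Hospital):
  P1: Hospital <- Severity -> AgeGroup -> Dosage
  P2: Hospital <- Severity -> Dosage
  P3: Hospital <- AgeGroup <- Severity -> Dosage
  P4: Hospital <- AgeGroup -> Dosage
Condition 1 (no descendant of Hospital in the set): holds — descendants of Hospital are {Dosage}; none are in {Severity}.
Condition 2 (every backdoor path blocked by {Severity}):
  P1: blocked at fork node Severity ∈ conditioning set.
  P2: blocked at fork node Severity ∈ conditioning set.
  P3: blocked at fork node Severity ∈ conditioning set.
  P4: open — no interior node is in the conditioning set.
{Severity} does not satisfy the backdoor criterion.

No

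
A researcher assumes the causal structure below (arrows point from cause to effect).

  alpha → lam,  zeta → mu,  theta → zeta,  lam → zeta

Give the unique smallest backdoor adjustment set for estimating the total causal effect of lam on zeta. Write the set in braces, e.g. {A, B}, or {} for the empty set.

Variables eligible for adjustment (non-descendants of lam, excluding lam and zeta): {alpha, theta}.
Backdoor paths from lam to zeta:
  (none)
With no backdoor paths the empty set already satisfies the criterion, and it is trivially minimal.

{}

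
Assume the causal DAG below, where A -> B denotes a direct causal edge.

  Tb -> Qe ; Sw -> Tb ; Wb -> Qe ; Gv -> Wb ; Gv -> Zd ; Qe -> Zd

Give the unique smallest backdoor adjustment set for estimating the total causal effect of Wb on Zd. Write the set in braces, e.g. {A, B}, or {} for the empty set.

Variables eligible for adjustment (non-descendants of Wb, excluding Wb and Zd): {Gv, Sw, Tb}.
Backdoor paths from Wb to Zd:
  P1: Wb <- Gv -> Zd
The empty set is not sufficient: P1 (Wb <- Gv -> Zd) has no collider blocking it and no conditioned non-collider, so it is open.
Try {Gv}:
  P1: blocked at fork node Gv ∈ conditioning set.
{Gv} contains no descendant of Wb and blocks every backdoor path.
No other singleton works — e.g. {Sw} leaves P1 open — so {Gv} is the unique smallest valid adjustment set.

{Gv}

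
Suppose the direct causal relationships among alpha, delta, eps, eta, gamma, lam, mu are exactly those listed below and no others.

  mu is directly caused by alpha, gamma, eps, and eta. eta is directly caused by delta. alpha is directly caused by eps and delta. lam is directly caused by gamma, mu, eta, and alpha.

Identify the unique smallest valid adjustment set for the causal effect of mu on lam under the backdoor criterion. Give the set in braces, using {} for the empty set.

Variables eligible for adjustment (non-descendants of mu, excluding mu and lam): {alpha, delta, eps, eta, gamma}.
Backdoor paths from mu to lam:
  P1: mu <- gamma -> lam
  P2: mu <- eps -> alpha <- delta -> eta -> lam
  P3: mu <- eps -> alpha -> lam
  P4: mu <- eta <- delta -> alpha -> lam
  P5: mu <- eta -> lam
  P6: mu <- alpha <- delta -> eta -> lam
  P7: mu <- alpha -> lam
The empty set is not sufficient: P1 (mu <- gamma -> lam) has no collider blocking it and no conditioned non-collider, so it is open.
Try {alpha, eta, gamma}:
  P1: blocked at fork node gamma ∈ conditioning set.
  P2: blocked at chain node eta ∈ conditioning set.
  P3: blocked at chain node alpha ∈ conditioning set.
  P4: blocked at chain node eta ∈ conditioning set.
  P5: blocked at fork node eta ∈ conditioning set.
  P6: blocked at chain node alpha ∈ conditioning set.
  P7: blocked at fork node alpha ∈ conditioning set.
{alpha, eta, gamma} contains no descendant of mu and blocks every backdoor path.
Every element of {alpha, eta, gamma} is needed (dropping alpha leaves P3 open; dropping eta leaves P2 open; dropping gamma leaves P1 open), so no proper subset is valid.
Among all size-3 subsets of the eligible variables, only {alpha, eta, gamma} blocks every backdoor path, so it is the unique smallest valid adjustment set.

{alpha, eta, gamma}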